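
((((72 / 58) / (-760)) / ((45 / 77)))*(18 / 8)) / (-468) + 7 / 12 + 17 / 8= 46559731 / 17191200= 2.71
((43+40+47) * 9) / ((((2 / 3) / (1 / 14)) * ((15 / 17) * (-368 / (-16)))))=1989 / 322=6.18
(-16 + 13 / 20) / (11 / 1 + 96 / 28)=-2149 / 2020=-1.06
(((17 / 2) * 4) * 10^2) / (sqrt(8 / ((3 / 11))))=850 * sqrt(66) / 11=627.77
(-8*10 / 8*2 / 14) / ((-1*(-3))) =-10 / 21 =-0.48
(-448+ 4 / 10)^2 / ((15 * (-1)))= -1669548 / 125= -13356.38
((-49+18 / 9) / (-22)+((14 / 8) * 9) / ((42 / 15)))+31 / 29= 22535 / 2552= 8.83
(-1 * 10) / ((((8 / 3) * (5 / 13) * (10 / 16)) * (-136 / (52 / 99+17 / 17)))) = 1963 / 11220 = 0.17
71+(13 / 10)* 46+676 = 4034 / 5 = 806.80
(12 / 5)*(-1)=-12 / 5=-2.40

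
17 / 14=1.21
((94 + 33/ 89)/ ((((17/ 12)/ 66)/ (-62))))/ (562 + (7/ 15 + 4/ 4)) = -1546591860/ 3196969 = -483.77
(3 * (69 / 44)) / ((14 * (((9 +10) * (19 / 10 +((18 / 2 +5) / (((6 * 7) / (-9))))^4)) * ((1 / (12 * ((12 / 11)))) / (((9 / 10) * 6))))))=201204 / 13341097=0.02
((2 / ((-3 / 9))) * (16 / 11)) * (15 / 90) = -16 / 11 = -1.45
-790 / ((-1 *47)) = 790 / 47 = 16.81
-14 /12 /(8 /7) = -49 /48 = -1.02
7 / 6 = 1.17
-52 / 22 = -26 / 11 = -2.36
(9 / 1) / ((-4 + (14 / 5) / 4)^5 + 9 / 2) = -100000 / 4298377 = -0.02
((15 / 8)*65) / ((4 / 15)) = 14625 / 32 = 457.03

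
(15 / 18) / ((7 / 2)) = 5 / 21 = 0.24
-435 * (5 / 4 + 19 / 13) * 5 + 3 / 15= -1533323 / 260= -5897.40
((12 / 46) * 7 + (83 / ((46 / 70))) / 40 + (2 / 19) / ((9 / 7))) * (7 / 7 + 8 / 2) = 796915 / 31464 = 25.33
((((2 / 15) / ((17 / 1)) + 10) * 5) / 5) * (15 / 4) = 638 / 17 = 37.53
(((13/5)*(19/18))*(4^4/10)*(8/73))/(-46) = -63232/377775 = -0.17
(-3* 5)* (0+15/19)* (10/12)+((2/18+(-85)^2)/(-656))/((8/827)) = -12568409/10944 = -1148.43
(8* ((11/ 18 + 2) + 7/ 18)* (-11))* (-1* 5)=1320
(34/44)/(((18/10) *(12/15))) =425/792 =0.54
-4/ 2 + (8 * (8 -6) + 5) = 19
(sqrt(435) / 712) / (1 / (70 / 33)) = 35 * sqrt(435) / 11748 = 0.06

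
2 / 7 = 0.29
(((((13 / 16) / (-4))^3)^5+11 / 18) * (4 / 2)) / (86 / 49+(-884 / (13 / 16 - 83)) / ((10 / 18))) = 2193583326713803309624607201041325 / 37897421139074856971907435312709632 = 0.06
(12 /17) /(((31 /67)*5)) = 804 /2635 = 0.31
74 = 74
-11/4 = -2.75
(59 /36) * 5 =8.19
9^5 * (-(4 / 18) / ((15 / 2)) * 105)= -183708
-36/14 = -18/7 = -2.57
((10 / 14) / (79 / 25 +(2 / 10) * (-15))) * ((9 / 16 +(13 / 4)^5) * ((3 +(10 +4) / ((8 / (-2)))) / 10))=-9296725 / 114688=-81.06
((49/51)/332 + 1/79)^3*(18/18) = 0.00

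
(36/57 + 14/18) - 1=70/171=0.41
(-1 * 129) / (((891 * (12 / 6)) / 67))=-2881 / 594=-4.85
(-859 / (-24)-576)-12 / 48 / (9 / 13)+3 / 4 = -539.82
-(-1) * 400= 400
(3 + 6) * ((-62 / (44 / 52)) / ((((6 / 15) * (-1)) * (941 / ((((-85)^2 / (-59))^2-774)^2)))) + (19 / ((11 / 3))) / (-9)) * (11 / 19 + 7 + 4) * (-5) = -4444665028275521677800 / 216646297319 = -20515767328.03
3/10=0.30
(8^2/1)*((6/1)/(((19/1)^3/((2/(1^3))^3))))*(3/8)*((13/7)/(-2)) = -7488/48013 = -0.16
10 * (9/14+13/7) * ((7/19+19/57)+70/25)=4990/57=87.54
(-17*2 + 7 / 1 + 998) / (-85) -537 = -46616 / 85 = -548.42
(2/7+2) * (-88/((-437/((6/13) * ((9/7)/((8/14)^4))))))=14553/5681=2.56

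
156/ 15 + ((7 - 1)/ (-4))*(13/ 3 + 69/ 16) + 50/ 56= -1877/ 1120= -1.68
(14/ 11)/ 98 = 1/ 77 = 0.01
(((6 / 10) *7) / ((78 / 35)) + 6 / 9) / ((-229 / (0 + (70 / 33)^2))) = -487550 / 9725859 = -0.05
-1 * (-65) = 65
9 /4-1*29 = -107 /4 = -26.75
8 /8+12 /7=2.71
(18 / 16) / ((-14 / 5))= -45 / 112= -0.40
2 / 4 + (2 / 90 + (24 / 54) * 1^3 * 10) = 149 / 30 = 4.97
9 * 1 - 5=4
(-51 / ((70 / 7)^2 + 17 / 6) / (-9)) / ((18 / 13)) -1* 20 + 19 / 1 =-5332 / 5553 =-0.96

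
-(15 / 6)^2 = -25 / 4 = -6.25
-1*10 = -10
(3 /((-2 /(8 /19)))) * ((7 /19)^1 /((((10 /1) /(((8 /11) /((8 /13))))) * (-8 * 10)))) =273 /794200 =0.00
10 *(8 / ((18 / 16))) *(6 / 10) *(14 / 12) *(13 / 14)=416 / 9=46.22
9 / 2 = 4.50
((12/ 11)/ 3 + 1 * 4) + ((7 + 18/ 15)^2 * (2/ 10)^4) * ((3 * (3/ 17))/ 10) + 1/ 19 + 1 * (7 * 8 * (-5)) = -152988869289/ 555156250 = -275.58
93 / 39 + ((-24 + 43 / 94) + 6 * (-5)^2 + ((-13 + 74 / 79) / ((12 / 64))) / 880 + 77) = 3277646299 / 15928770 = 205.77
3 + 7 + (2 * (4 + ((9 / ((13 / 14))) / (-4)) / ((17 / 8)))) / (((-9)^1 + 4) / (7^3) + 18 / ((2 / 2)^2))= 14067042 / 1363349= 10.32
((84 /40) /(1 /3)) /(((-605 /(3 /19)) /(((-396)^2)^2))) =-19205569152 /475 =-40432777.16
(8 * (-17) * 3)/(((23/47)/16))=-306816/23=-13339.83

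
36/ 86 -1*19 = -799/ 43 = -18.58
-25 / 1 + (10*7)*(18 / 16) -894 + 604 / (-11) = -39387 / 44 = -895.16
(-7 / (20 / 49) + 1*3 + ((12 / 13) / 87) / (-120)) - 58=-326407 / 4524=-72.15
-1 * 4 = -4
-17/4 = -4.25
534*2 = 1068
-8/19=-0.42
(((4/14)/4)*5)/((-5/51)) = -51/14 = -3.64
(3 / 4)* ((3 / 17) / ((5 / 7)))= 63 / 340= 0.19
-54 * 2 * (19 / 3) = -684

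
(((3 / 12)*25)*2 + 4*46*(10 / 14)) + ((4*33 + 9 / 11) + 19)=45545 / 154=295.75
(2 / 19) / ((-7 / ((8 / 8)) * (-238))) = 1 / 15827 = 0.00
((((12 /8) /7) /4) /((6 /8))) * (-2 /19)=-1 /133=-0.01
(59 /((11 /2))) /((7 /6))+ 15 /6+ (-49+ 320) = 43535 /154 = 282.69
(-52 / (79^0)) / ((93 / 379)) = -19708 / 93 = -211.91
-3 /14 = -0.21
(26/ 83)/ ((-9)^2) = 26/ 6723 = 0.00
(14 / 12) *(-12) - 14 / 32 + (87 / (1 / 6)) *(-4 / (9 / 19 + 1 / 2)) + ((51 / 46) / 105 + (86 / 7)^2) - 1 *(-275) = -5780884481 / 3335920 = -1732.92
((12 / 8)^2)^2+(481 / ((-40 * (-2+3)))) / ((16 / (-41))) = 22961 / 640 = 35.88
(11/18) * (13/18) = 143/324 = 0.44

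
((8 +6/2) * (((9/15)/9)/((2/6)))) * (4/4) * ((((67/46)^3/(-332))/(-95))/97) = 3308393/1488939058400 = 0.00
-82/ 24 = -41/ 12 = -3.42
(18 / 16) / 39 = 3 / 104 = 0.03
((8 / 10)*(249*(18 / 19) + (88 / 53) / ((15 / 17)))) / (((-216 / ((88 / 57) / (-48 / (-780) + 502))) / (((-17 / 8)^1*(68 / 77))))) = 13493693798 / 2655202834305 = 0.01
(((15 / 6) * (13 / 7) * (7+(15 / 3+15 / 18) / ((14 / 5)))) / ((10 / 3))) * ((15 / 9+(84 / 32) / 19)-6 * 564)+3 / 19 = -2185404113 / 51072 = -42790.65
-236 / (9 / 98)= -23128 / 9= -2569.78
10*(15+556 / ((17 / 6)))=35910 / 17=2112.35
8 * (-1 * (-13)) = 104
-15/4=-3.75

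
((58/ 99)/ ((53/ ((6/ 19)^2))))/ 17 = 232/ 3577871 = 0.00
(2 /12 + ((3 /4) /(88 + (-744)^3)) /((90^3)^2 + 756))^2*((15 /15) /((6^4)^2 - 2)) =2365497615665659291321302720952497683329 /143032424840591783943481892757267773392562651136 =0.00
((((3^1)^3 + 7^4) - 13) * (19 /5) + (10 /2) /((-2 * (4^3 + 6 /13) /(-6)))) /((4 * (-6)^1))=-2563507 /6704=-382.38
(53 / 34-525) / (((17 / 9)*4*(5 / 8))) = -160173 / 1445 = -110.85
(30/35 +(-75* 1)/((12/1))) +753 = 747.61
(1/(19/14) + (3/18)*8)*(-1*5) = -590/57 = -10.35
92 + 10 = 102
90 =90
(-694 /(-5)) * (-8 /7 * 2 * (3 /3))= -11104 /35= -317.26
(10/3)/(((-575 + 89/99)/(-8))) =660/14209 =0.05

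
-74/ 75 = -0.99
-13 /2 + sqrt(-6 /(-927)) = -13 /2 + sqrt(618) /309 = -6.42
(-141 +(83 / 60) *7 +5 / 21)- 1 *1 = -18491 / 140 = -132.08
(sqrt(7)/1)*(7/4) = 7*sqrt(7)/4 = 4.63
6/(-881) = -6/881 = -0.01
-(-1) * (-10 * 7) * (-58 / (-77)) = -580 / 11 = -52.73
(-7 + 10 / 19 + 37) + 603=12037 / 19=633.53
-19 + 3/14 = -263/14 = -18.79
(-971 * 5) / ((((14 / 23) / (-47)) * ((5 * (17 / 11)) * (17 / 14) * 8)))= 11546161 / 2312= 4994.01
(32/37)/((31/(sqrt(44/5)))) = 64 * sqrt(55)/5735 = 0.08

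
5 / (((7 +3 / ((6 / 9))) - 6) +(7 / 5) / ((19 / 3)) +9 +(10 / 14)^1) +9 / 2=4.82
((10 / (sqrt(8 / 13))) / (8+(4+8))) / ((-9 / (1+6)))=-7 * sqrt(26) / 72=-0.50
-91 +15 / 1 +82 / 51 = -3794 / 51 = -74.39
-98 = -98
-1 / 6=-0.17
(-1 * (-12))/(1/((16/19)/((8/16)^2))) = 40.42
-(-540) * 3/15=108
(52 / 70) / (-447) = -26 / 15645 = -0.00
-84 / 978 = -14 / 163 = -0.09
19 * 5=95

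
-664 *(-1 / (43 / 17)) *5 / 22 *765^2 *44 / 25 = 2642407920 / 43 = 61451346.98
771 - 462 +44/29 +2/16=72069/232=310.64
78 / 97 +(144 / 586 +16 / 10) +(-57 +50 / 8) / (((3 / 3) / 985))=-28413099043 / 568420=-49986.10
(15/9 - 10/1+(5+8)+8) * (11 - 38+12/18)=-3002/9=-333.56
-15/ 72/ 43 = -5/ 1032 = -0.00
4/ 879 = 0.00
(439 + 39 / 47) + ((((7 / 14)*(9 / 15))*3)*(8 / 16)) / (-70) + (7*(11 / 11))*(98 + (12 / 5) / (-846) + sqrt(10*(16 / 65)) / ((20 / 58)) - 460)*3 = -7066.69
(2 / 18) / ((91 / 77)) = 11 / 117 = 0.09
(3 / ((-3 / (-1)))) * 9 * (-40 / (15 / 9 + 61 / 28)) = -93.62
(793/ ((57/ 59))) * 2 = 93574/ 57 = 1641.65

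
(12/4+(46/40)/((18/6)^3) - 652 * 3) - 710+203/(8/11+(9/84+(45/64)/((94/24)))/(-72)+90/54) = -2578.02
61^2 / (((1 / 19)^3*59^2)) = 25522339 / 3481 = 7331.90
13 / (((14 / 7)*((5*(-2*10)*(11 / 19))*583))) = -247 / 1282600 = -0.00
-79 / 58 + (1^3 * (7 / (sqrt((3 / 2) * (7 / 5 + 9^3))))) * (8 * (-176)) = -448 * sqrt(27390) / 249 - 79 / 58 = -299.13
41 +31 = 72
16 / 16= 1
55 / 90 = 11 / 18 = 0.61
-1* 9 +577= 568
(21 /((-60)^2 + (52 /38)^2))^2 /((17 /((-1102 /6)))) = -10555610037 /28742200494992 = -0.00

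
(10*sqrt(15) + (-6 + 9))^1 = 3 + 10*sqrt(15) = 41.73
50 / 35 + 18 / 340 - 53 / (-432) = 412343 / 257040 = 1.60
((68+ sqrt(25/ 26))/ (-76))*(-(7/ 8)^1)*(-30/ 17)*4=-105/ 19- 525*sqrt(26)/ 33592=-5.61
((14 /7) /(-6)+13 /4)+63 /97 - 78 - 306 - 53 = -504517 /1164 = -433.43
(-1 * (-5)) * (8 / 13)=40 / 13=3.08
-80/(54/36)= -160/3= -53.33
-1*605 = -605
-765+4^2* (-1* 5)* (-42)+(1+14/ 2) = 2603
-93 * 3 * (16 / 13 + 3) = -15345 / 13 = -1180.38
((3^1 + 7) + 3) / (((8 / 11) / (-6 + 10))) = 143 / 2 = 71.50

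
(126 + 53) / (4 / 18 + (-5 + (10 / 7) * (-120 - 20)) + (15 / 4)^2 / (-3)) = -25776 / 30163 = -0.85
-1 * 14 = -14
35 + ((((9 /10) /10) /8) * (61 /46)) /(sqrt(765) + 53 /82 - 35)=199749518683 /5707330400 - 307623 * sqrt(85) /2853665200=35.00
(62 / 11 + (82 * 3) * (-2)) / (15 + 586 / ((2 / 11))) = -0.15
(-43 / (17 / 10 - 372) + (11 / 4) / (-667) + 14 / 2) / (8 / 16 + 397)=203663 / 11383022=0.02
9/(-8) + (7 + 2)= 63/8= 7.88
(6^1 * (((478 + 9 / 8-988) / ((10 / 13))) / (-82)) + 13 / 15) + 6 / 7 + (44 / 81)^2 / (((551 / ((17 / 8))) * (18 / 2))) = 7489556418629 / 149405307408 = 50.13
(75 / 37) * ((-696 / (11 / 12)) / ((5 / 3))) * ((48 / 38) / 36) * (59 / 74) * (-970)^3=6746040732960000 / 286121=23577579880.40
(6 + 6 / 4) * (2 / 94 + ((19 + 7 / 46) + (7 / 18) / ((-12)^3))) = 3223347445 / 22415616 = 143.80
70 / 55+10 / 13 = 292 / 143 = 2.04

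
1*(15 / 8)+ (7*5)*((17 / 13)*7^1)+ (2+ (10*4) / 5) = 332.26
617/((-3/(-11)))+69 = 6994/3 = 2331.33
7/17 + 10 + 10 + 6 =449/17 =26.41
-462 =-462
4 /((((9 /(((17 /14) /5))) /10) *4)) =17 /63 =0.27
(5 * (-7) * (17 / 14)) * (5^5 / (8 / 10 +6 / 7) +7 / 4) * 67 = -1246937335 / 232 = -5374729.89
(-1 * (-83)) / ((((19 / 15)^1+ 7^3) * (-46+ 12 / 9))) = -3735 / 691976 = -0.01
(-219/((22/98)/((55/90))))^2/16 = 22213.42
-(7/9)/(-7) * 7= 7/9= 0.78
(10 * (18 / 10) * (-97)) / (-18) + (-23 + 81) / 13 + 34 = 1761 / 13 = 135.46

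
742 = 742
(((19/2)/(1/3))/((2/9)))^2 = 263169/16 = 16448.06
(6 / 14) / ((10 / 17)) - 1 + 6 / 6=51 / 70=0.73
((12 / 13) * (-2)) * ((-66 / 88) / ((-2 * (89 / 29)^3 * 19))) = -219501 / 174127343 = -0.00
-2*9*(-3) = 54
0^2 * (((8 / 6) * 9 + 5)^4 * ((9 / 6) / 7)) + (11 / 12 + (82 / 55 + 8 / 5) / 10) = 809 / 660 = 1.23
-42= -42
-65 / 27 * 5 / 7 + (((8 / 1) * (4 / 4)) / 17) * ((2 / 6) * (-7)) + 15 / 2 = 30089 / 6426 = 4.68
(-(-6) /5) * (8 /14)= 24 /35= 0.69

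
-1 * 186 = -186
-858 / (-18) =143 / 3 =47.67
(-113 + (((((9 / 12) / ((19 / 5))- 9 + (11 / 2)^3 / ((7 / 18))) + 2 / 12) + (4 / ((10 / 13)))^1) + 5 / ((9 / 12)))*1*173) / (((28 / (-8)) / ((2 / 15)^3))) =-50.43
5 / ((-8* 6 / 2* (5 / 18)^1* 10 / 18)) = -27 / 20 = -1.35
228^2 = 51984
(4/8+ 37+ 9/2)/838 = 21/419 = 0.05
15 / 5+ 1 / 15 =46 / 15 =3.07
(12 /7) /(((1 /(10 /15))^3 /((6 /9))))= 64 /189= 0.34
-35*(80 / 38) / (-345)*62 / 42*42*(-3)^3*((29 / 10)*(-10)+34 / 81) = 40188400 / 3933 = 10218.26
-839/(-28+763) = -839/735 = -1.14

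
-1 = -1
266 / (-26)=-133 / 13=-10.23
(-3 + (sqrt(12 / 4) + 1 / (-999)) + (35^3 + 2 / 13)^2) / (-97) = -310358450502209 / 16376607 - sqrt(3) / 97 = -18951328.00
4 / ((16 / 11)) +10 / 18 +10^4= 360119 / 36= 10003.31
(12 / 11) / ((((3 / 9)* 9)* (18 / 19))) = 38 / 99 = 0.38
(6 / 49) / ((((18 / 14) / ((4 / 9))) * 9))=0.00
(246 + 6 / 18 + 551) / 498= 1.60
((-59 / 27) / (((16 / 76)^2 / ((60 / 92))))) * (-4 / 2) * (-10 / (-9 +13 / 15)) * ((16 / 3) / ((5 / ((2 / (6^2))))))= 532475 / 113643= 4.69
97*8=776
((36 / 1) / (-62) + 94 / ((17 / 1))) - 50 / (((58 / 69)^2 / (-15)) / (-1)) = -936505969 / 886414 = -1056.51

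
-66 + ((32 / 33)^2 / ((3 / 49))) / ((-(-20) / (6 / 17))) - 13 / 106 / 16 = -65.74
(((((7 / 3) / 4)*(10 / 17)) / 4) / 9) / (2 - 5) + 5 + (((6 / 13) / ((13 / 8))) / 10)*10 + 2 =13554781 / 1861704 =7.28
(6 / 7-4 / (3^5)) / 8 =715 / 6804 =0.11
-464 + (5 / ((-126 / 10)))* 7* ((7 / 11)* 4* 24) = -20912 / 33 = -633.70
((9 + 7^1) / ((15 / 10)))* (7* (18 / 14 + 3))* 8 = 2560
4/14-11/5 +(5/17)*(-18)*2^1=-7439/595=-12.50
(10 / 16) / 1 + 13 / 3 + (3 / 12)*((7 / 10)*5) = 35 / 6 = 5.83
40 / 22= 20 / 11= 1.82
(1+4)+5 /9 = 50 /9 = 5.56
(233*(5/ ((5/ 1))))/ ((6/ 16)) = 1864/ 3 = 621.33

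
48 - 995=-947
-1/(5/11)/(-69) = 11/345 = 0.03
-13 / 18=-0.72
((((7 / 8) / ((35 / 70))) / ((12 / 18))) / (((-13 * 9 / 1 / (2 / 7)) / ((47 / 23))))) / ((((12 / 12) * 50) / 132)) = -517 / 14950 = -0.03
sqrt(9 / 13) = 3 * sqrt(13) / 13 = 0.83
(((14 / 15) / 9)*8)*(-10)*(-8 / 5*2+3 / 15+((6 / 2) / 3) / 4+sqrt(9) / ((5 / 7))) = -1624 / 135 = -12.03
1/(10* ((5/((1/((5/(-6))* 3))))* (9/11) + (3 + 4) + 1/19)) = -209/6635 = -0.03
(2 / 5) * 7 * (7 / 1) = 98 / 5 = 19.60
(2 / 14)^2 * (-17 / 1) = -17 / 49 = -0.35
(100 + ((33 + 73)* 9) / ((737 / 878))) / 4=227828 / 737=309.13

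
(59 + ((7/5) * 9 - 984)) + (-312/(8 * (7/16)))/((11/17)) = -404314/385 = -1050.17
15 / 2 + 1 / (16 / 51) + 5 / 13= 11.07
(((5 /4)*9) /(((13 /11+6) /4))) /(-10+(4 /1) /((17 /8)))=-2805 /3634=-0.77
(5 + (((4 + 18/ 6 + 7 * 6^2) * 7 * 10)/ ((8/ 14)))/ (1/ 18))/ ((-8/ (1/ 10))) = -28555/ 4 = -7138.75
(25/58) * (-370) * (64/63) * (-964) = 285344000/1827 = 156181.72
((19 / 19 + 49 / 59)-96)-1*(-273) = 10551 / 59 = 178.83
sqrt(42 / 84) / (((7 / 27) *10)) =27 *sqrt(2) / 140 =0.27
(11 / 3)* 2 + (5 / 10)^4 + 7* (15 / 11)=8945 / 528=16.94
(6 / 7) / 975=2 / 2275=0.00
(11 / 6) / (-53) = -11 / 318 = -0.03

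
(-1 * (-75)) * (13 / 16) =60.94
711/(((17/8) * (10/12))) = 401.51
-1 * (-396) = 396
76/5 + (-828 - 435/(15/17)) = -6529/5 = -1305.80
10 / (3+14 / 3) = 30 / 23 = 1.30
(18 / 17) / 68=9 / 578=0.02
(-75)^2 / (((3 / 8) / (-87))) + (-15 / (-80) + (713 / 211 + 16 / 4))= -4405654455 / 3376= -1304992.43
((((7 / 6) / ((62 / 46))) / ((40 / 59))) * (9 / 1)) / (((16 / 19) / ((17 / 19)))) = 12.21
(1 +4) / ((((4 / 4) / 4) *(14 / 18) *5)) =36 / 7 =5.14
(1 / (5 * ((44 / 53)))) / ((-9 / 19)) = -1007 / 1980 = -0.51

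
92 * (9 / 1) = 828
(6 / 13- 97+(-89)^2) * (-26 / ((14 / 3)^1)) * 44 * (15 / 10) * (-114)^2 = -261741571344 / 7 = -37391653049.14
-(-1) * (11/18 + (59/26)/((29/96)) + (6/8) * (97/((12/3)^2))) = 2751299/217152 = 12.67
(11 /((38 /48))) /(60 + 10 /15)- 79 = -78.77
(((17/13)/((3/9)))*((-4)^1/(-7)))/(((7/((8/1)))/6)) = 9792/637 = 15.37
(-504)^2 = 254016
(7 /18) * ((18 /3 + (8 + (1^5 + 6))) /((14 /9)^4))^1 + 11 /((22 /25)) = 21787 /1568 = 13.89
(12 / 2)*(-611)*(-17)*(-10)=-623220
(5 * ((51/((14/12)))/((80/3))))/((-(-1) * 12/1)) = 153/224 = 0.68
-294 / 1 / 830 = -147 / 415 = -0.35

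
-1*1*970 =-970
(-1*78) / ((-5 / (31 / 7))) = 2418 / 35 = 69.09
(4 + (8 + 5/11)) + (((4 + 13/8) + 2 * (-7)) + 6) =887/88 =10.08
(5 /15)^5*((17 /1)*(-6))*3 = -34 /27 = -1.26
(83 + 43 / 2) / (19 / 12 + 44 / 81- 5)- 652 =-33730 / 49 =-688.37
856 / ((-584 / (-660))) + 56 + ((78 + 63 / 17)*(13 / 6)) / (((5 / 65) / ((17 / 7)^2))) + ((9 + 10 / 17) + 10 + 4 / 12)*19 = 14975.37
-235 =-235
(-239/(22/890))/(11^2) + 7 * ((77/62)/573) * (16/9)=-16996915513/212782977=-79.88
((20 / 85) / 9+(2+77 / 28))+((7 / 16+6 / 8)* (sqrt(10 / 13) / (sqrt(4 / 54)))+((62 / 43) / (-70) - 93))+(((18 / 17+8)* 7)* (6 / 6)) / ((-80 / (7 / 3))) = -165963893 / 1842120+57* sqrt(195) / 208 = -86.27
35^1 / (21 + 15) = 35 / 36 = 0.97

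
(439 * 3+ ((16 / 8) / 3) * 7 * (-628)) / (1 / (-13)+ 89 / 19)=-1195727 / 3414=-350.24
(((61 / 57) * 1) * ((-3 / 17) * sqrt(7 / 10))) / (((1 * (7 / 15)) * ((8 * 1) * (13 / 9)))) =-0.03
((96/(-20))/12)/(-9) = 2/45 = 0.04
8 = 8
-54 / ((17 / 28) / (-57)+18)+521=14872247 / 28711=518.00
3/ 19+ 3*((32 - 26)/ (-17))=-291/ 323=-0.90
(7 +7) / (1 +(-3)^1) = -7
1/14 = 0.07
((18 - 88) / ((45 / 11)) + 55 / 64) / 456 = -9361 / 262656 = -0.04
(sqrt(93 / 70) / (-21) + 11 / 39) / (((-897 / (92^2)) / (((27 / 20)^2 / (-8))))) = 20493 / 33800 - 1863 * sqrt(6510) / 1274000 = 0.49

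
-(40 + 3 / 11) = -443 / 11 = -40.27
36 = 36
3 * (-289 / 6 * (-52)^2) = -390728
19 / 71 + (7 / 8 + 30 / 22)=15659 / 6248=2.51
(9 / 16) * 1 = 9 / 16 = 0.56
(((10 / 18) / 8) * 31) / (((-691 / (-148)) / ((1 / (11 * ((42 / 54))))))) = 5735 / 106414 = 0.05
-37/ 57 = -0.65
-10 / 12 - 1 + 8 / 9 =-17 / 18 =-0.94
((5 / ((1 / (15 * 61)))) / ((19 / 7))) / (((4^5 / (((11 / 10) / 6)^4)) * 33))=568337 / 10085990400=0.00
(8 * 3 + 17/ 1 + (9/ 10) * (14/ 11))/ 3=2318/ 165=14.05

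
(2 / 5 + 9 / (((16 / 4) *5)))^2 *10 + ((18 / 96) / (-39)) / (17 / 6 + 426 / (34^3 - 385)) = 415789453 / 57562180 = 7.22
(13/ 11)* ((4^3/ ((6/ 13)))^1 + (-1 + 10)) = 5759/ 33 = 174.52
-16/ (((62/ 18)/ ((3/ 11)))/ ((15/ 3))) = -2160/ 341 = -6.33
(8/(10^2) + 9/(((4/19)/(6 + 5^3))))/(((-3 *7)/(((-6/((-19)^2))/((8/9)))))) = 5040297/1010800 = 4.99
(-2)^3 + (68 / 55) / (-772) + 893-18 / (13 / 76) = 107604034 / 137995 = 779.77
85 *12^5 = 21150720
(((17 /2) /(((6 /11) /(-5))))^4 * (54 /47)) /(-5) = -152853870125 /18048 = -8469296.88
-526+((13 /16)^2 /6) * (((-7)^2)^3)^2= 2339176729033 /1536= 1522901516.30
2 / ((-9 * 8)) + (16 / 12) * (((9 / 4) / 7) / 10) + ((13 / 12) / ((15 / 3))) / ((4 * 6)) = 27 / 1120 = 0.02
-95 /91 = -1.04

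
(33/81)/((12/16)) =44/81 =0.54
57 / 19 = 3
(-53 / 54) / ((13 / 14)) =-371 / 351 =-1.06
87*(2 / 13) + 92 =105.38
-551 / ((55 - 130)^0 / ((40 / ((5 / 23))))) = -101384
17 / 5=3.40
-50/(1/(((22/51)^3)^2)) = -5668995200/17596287801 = -0.32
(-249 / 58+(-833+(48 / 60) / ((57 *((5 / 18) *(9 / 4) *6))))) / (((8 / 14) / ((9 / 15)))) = -1453241279 / 1653000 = -879.15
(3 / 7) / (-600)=-1 / 1400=-0.00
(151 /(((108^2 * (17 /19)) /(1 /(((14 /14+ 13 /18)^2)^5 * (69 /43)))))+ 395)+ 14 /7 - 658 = -83643873726719608227 /320474660209493191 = -261.00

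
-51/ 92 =-0.55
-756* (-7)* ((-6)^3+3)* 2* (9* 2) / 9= -4508784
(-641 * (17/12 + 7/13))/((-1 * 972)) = 195505/151632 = 1.29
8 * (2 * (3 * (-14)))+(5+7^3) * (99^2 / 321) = 1065012 / 107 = 9953.38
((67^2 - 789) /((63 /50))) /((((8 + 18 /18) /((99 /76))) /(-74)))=-31451.55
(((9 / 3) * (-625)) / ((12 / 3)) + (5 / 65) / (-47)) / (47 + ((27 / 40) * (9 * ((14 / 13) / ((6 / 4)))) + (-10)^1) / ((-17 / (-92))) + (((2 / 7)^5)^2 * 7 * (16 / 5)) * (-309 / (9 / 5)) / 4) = -11788716920619765 / 414520972504396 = -28.44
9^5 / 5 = 59049 / 5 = 11809.80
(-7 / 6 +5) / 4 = 23 / 24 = 0.96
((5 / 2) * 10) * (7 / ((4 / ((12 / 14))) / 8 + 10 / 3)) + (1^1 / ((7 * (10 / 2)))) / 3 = 220547 / 4935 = 44.69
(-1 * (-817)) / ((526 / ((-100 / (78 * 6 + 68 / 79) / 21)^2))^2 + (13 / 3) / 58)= 3460666009248750 / 110144253767879751045327229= 0.00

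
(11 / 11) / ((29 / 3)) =3 / 29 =0.10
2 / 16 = 1 / 8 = 0.12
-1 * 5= -5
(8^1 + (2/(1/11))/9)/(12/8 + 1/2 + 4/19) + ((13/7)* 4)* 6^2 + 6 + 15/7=7568/27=280.30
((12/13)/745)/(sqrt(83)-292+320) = 336/6789185-12 *sqrt(83)/6789185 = 0.00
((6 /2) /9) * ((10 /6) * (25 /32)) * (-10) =-625 /144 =-4.34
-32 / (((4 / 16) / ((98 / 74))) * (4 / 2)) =-3136 / 37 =-84.76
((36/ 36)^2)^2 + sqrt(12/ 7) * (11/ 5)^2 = 1 + 242 * sqrt(21)/ 175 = 7.34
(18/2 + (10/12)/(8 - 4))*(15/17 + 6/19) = 1677/152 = 11.03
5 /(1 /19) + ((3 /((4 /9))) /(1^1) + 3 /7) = 2861 /28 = 102.18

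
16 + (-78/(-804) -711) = -694.90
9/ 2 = 4.50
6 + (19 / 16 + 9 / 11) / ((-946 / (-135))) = 1046631 / 166496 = 6.29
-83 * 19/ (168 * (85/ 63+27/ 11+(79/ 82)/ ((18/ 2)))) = -2133681/ 888940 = -2.40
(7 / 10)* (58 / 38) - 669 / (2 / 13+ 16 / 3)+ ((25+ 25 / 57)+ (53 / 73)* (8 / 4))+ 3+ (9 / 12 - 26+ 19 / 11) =-11213722057 / 97949940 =-114.48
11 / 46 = 0.24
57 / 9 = 19 / 3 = 6.33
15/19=0.79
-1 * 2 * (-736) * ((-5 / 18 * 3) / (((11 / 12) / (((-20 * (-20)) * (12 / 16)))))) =-4416000 / 11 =-401454.55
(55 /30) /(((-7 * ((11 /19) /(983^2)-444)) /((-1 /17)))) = -201954401 /5820252391002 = -0.00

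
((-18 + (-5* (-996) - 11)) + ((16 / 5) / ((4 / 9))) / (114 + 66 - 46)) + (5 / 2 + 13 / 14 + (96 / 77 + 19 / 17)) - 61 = 4895.85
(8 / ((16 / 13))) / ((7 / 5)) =4.64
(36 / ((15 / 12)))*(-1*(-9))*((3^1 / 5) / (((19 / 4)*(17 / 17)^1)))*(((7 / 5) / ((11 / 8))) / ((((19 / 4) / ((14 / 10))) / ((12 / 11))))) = 292626432 / 27300625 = 10.72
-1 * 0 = 0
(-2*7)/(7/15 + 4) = -210/67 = -3.13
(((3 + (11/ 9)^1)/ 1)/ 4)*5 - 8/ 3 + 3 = 101/ 18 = 5.61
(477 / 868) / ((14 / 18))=0.71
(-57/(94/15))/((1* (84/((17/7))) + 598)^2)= -13005/572155816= -0.00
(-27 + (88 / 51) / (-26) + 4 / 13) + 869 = 842.24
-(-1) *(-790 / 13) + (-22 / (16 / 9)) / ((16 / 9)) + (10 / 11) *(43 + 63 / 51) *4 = 28977659 / 311168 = 93.13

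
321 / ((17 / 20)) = 6420 / 17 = 377.65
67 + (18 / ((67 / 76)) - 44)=43.42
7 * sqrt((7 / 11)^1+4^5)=119 * sqrt(429) / 11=224.07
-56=-56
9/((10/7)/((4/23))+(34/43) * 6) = 5418/7801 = 0.69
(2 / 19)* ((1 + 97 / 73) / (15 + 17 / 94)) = 31960 / 1979249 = 0.02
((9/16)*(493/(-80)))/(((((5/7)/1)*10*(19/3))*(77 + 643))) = -0.00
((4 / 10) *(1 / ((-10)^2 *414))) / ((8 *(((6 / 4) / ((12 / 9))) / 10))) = 1 / 93150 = 0.00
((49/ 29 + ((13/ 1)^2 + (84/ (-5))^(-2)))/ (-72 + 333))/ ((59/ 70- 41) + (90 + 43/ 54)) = 174639625/ 13522391904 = 0.01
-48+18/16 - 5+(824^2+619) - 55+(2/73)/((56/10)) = 2777747475/4088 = 679488.13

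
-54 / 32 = -27 / 16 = -1.69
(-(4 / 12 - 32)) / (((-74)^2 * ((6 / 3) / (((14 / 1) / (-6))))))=-665 / 98568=-0.01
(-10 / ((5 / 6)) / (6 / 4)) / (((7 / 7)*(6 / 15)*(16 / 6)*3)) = -2.50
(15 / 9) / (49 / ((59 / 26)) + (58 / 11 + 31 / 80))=259600 / 4244997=0.06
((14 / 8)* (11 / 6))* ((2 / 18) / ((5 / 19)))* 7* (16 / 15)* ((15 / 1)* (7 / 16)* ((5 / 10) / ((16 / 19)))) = 1362053 / 34560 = 39.41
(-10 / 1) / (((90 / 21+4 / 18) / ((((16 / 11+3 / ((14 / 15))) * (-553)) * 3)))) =53676945 / 3124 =17182.12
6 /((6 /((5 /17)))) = 5 /17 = 0.29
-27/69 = -9/23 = -0.39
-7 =-7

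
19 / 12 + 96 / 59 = 2273 / 708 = 3.21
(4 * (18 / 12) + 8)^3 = 2744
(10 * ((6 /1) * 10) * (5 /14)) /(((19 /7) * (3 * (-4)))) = -125 /19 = -6.58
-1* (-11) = 11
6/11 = 0.55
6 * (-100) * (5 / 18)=-500 / 3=-166.67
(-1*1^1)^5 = -1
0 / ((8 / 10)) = 0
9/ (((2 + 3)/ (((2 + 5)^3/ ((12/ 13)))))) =13377/ 20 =668.85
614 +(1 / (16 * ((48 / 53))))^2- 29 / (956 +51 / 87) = 3348679579687 / 5454102528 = 613.97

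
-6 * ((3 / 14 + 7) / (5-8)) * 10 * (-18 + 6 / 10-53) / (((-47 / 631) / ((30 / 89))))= 1345998720 / 29281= 45968.33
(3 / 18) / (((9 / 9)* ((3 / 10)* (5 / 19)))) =19 / 9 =2.11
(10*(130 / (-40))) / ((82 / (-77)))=5005 / 164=30.52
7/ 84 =0.08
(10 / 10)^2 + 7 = 8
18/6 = 3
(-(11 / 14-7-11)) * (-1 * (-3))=723 / 14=51.64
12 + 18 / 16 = 105 / 8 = 13.12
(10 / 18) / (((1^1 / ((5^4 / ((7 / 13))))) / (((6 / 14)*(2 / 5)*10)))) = 1105.44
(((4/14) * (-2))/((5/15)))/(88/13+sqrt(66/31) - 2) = -149916/378035+1014 * sqrt(2046)/378035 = -0.28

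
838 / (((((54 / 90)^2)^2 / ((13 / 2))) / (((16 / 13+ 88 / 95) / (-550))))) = -164.84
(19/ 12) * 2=19/ 6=3.17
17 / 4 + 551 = 2221 / 4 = 555.25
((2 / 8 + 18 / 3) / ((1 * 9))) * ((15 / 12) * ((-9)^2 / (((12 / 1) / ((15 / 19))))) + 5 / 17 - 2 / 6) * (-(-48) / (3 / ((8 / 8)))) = 2566675 / 34884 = 73.58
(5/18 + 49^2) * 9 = 43223/2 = 21611.50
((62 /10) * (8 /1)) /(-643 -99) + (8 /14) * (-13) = -13904 /1855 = -7.50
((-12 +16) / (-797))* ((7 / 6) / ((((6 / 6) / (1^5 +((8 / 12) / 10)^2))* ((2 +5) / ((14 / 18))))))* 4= -12656 / 4841775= -0.00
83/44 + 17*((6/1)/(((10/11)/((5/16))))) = 6503/176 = 36.95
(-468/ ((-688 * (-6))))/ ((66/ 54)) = -0.09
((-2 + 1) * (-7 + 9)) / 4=-1 / 2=-0.50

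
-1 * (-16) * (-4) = -64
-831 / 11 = -75.55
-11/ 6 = -1.83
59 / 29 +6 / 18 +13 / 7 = 2573 / 609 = 4.22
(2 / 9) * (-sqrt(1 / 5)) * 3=-2 * sqrt(5) / 15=-0.30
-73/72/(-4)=73/288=0.25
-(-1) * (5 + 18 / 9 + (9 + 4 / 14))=114 / 7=16.29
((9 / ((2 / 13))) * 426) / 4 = 24921 / 4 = 6230.25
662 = 662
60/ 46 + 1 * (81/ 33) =951/ 253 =3.76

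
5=5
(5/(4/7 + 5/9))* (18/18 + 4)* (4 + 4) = 12600/71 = 177.46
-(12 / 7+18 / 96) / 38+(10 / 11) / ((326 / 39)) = 448011 / 7631008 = 0.06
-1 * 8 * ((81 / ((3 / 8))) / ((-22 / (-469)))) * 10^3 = -405216000 / 11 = -36837818.18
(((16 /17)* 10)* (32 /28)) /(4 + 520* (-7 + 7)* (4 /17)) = 320 /119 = 2.69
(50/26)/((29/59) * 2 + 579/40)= 59000/474253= 0.12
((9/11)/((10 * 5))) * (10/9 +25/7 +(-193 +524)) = 10574/1925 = 5.49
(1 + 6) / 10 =7 / 10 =0.70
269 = 269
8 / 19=0.42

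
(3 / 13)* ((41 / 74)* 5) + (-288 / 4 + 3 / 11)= -752253 / 10582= -71.09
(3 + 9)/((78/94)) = 188/13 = 14.46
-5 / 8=-0.62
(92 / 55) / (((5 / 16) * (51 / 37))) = 54464 / 14025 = 3.88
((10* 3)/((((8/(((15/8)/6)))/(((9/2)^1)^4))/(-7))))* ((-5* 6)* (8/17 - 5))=-3978426375/8704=-457080.24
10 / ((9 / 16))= 160 / 9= 17.78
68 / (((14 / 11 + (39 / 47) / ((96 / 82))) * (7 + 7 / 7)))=70312 / 16391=4.29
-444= -444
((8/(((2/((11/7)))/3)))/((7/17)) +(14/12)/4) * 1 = 46.09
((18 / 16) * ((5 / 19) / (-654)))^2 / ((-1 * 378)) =-25 / 46115768832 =-0.00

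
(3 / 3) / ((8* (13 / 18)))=9 / 52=0.17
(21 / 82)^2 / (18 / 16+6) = 294 / 31939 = 0.01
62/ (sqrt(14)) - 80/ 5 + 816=31 *sqrt(14)/ 7 + 800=816.57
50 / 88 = 25 / 44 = 0.57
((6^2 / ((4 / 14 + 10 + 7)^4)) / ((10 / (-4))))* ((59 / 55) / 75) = -3399816 / 1473717306875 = -0.00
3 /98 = 0.03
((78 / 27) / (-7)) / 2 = -13 / 63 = -0.21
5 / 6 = 0.83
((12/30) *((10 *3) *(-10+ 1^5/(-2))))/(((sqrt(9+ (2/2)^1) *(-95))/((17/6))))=357 *sqrt(10)/950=1.19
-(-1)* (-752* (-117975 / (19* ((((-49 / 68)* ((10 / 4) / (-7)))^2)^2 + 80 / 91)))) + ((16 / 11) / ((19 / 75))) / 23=46583716604212701040 / 8814345344739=5284988.82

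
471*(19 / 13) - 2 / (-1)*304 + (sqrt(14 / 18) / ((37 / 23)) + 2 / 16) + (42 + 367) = 23*sqrt(7) / 111 + 177373 / 104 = 1706.06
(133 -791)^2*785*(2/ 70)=9710764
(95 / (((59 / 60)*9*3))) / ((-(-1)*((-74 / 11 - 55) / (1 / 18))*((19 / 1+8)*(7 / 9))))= -10450 / 68143761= -0.00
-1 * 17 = -17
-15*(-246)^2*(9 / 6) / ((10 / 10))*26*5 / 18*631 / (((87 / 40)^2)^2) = -1765023104000000 / 6365529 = -277278306.96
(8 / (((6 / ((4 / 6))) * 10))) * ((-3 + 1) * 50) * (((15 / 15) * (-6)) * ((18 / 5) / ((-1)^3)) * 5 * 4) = -3840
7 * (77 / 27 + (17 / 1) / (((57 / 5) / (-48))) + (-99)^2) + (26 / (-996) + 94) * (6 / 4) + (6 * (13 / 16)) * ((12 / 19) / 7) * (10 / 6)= 68267.60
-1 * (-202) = 202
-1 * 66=-66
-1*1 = -1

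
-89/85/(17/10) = -178/289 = -0.62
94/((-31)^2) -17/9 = -15491/8649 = -1.79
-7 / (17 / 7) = -49 / 17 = -2.88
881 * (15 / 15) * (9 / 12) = 2643 / 4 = 660.75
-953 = -953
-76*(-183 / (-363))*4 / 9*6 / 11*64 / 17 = -2373632 / 67881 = -34.97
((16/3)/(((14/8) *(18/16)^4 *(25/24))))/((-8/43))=-11272192/1148175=-9.82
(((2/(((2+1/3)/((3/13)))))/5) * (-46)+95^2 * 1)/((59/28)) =16422188/3835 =4282.19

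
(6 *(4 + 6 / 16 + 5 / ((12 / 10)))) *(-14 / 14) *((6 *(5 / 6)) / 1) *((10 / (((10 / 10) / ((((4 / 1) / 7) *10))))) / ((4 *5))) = -5125 / 7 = -732.14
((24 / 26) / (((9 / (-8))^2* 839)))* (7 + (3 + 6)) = 4096 / 294489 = 0.01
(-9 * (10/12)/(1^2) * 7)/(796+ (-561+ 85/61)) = -183/824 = -0.22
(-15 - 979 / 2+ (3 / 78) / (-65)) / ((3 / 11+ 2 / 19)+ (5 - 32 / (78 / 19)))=267291981 / 1280500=208.74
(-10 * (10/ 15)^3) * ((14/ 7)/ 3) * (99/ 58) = -880/ 261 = -3.37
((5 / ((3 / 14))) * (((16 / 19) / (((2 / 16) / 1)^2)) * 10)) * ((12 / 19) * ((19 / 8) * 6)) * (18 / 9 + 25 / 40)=5644800 / 19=297094.74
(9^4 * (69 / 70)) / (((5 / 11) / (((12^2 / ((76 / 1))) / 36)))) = 4979799 / 6650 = 748.84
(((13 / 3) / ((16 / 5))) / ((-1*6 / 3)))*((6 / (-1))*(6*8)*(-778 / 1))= -151710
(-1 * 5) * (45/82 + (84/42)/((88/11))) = -655/164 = -3.99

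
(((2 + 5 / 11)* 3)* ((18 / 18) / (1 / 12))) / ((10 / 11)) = 486 / 5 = 97.20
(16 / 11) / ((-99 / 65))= -1040 / 1089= -0.96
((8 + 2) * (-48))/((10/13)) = -624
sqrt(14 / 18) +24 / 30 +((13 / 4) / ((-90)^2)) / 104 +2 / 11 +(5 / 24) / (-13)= sqrt(7) / 3 +35797823 / 37065600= 1.85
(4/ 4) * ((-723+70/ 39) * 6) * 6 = -337524/ 13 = -25963.38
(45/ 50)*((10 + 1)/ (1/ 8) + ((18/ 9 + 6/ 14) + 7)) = 3069/ 35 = 87.69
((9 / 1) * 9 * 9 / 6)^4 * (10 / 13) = 17433922005 / 104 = 167633865.43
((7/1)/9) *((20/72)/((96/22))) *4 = 385/1944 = 0.20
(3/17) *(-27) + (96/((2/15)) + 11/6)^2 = 318875621/612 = 521038.60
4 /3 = 1.33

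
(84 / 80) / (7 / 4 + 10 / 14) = 49 / 115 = 0.43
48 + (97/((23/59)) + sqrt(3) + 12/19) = sqrt(3) + 129989/437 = 299.19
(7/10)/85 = 0.01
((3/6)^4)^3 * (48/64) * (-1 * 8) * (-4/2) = 3/1024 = 0.00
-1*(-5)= 5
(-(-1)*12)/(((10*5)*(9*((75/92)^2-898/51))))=-287776/182844925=-0.00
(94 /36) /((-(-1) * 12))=47 /216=0.22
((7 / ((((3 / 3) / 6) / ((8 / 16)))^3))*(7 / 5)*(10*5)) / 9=1470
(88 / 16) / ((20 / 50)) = 55 / 4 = 13.75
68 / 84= 17 / 21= 0.81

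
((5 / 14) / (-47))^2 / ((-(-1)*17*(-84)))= -25 / 618272592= -0.00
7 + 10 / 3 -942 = -2795 / 3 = -931.67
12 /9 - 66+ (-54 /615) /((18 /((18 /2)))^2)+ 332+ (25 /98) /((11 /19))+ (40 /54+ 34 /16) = 270.62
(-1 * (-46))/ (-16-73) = -46/ 89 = -0.52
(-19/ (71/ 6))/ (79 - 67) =-19/ 142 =-0.13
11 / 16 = 0.69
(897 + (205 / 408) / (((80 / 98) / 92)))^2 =605531429281 / 665856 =909402.98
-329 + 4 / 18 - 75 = -3634 / 9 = -403.78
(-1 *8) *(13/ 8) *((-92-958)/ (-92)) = -6825/ 46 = -148.37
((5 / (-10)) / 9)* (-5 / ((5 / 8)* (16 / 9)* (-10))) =-1 / 40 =-0.02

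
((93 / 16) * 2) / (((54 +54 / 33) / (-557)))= -116.38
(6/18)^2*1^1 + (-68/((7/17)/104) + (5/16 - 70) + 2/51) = -295499941/17136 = -17244.39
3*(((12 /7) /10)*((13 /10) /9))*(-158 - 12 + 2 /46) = -50817 /4025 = -12.63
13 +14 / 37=495 / 37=13.38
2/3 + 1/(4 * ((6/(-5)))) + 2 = 59/24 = 2.46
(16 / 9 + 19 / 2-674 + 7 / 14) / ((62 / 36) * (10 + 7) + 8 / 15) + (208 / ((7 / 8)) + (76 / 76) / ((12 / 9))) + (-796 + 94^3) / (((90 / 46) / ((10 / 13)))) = 956467481633 / 2929836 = 326457.69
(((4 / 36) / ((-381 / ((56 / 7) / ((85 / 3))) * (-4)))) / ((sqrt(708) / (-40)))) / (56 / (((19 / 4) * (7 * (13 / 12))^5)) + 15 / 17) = -135504122936 * sqrt(177) / 51428588152906143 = -0.00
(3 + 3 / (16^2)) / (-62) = -771 / 15872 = -0.05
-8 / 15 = -0.53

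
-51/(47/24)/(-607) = 0.04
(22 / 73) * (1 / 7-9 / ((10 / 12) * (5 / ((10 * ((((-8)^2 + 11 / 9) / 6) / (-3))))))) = 181126 / 7665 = 23.63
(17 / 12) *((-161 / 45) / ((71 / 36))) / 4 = -0.64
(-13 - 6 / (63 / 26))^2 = 105625 / 441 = 239.51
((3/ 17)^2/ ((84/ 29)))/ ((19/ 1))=87/ 153748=0.00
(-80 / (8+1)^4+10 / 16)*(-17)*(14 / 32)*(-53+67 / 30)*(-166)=-96769502543 / 2519424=-38409.38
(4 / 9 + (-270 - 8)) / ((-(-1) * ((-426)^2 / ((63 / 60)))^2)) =-0.00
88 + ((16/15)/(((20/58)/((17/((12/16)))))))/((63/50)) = 81448/567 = 143.65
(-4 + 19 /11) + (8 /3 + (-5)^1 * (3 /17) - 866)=-486100 /561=-866.49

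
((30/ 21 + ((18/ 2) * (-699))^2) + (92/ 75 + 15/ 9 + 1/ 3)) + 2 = 20777761019/ 525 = 39576687.66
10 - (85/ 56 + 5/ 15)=1369/ 168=8.15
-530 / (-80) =53 / 8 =6.62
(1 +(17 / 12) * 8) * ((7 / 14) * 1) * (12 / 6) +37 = 148 / 3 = 49.33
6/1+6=12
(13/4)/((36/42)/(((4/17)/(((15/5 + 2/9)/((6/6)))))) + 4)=273/1322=0.21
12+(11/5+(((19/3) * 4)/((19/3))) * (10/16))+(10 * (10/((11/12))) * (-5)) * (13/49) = -689987/5390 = -128.01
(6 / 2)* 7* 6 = 126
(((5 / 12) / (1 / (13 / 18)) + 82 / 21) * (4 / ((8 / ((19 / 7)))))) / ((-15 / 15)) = -120821 / 21168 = -5.71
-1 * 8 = -8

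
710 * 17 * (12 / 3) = 48280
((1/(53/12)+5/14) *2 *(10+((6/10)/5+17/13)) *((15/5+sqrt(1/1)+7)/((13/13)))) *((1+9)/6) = 5896594/24115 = 244.52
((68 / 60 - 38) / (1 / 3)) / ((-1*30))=553 / 150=3.69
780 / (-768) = -65 / 64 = -1.02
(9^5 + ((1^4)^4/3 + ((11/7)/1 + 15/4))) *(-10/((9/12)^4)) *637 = -288904819840/243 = -1188908723.62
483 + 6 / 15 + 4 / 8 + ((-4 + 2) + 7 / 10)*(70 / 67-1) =162087 / 335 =483.84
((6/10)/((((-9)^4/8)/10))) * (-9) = -16/243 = -0.07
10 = 10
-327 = -327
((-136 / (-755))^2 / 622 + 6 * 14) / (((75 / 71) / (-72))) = -25374847360992 / 4431944375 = -5725.44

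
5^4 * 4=2500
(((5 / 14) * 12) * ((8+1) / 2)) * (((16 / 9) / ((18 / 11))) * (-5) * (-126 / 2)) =6600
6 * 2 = 12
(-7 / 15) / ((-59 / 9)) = 0.07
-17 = -17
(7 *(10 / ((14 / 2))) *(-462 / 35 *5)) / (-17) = 660 / 17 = 38.82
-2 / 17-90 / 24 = -263 / 68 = -3.87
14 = 14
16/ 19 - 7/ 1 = -117/ 19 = -6.16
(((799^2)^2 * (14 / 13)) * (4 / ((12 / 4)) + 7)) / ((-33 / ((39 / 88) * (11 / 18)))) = -71322271440175 / 2376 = -30017791010.17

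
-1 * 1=-1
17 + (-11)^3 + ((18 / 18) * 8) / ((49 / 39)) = -64074 / 49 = -1307.63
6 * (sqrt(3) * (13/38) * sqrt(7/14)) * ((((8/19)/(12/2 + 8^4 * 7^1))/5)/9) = 2 * sqrt(6)/5972745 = 0.00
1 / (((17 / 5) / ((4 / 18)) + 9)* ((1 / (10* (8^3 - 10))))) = 50200 / 243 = 206.58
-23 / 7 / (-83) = 23 / 581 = 0.04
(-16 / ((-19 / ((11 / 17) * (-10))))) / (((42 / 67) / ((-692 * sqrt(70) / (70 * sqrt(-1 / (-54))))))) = 8160064 * sqrt(105) / 15827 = 5283.11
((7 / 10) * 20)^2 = 196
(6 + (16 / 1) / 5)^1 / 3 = 3.07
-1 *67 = -67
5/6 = 0.83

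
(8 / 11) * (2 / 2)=8 / 11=0.73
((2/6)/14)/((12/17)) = 17/504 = 0.03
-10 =-10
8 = 8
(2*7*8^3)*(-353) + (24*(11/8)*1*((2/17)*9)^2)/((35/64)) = -25593340672/10115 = -2530236.35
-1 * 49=-49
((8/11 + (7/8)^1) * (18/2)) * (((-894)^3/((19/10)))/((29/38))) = -7105972199.81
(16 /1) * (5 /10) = 8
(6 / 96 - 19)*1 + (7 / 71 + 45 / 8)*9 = 37005 / 1136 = 32.57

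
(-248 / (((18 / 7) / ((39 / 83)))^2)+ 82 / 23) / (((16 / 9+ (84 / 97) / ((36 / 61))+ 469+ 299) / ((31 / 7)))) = -20220944368 / 746773228313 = -0.03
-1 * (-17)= 17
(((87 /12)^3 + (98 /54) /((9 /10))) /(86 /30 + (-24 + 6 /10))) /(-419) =29789435 /669005568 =0.04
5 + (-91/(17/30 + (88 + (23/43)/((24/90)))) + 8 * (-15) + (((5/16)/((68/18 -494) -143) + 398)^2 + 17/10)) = 158289.30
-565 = -565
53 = 53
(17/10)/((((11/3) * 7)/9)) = 459/770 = 0.60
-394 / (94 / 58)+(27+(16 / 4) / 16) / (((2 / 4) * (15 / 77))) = 51691 / 1410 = 36.66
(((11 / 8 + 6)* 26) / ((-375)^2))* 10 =767 / 56250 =0.01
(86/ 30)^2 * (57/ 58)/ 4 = 35131/ 17400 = 2.02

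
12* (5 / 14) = 4.29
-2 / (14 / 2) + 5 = 4.71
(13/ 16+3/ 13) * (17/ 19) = 3689/ 3952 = 0.93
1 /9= 0.11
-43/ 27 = -1.59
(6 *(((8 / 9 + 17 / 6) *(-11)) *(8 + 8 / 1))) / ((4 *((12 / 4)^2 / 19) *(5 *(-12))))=14003 / 405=34.58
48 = 48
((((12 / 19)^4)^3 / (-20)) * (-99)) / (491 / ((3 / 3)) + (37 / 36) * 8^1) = 0.00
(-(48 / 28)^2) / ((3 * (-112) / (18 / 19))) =54 / 6517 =0.01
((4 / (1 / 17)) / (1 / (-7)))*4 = -1904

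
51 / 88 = 0.58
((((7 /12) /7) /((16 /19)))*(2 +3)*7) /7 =95 /192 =0.49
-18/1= -18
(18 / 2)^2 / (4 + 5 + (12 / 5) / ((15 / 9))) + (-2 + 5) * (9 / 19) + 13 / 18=98207 / 9918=9.90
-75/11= -6.82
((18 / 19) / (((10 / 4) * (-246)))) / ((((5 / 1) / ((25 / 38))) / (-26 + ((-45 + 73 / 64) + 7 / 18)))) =40015 / 2841792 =0.01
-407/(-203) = 407/203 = 2.00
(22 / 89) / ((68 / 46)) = 253 / 1513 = 0.17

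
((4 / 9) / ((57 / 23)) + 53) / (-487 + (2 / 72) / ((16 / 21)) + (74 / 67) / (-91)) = -10645264448 / 97481186307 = -0.11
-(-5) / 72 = 5 / 72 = 0.07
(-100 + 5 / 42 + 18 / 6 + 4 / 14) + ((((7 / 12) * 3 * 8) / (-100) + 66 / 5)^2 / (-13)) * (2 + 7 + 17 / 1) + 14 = -5561357 / 13125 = -423.72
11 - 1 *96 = -85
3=3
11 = 11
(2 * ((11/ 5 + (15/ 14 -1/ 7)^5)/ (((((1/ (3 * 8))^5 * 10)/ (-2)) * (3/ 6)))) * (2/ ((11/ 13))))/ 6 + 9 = -7253159.66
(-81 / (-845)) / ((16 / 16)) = 81 / 845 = 0.10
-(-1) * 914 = 914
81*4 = 324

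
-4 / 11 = -0.36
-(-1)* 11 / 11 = 1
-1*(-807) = 807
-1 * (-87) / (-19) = -4.58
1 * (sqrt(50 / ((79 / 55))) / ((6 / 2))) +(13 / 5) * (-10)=-26 +5 * sqrt(8690) / 237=-24.03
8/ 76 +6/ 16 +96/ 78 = 3381/ 1976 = 1.71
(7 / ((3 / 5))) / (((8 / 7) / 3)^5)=47647845 / 32768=1454.10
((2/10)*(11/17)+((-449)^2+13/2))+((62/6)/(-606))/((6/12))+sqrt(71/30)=sqrt(2130)/30+31154421703/154530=201609.13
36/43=0.84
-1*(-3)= 3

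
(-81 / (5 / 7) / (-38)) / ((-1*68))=-567 / 12920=-0.04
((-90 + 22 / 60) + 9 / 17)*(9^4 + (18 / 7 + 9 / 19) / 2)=-26442236511 / 45220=-584746.50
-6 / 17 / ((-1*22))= 3 / 187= 0.02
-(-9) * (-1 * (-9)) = 81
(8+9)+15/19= 338/19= 17.79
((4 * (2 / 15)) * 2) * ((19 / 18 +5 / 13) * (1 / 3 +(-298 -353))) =-5262592 / 5265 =-999.54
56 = 56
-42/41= -1.02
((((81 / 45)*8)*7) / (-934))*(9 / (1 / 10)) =-4536 / 467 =-9.71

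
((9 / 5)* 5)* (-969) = -8721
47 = 47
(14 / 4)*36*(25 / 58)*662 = 1042650 / 29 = 35953.45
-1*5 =-5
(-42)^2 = 1764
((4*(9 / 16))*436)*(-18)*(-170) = 3001860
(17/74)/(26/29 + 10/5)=493/6216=0.08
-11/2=-5.50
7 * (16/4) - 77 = -49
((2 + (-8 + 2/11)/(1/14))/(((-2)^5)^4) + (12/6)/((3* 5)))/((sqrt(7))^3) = 11525471* sqrt(7)/4238868480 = 0.01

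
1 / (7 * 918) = 1 / 6426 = 0.00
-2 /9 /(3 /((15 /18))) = -5 /81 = -0.06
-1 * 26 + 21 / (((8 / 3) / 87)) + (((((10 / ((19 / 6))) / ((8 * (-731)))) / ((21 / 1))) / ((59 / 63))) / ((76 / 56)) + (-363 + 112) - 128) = 34891401609 / 124556552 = 280.12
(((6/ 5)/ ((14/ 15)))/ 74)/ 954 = 1/ 54908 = 0.00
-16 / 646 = -8 / 323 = -0.02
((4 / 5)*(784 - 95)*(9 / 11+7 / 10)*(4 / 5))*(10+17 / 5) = 61673768 / 6875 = 8970.73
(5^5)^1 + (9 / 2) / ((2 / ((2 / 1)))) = 6259 / 2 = 3129.50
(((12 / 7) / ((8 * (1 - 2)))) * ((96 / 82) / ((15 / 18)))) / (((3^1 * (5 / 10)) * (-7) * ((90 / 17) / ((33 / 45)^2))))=32912 / 11300625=0.00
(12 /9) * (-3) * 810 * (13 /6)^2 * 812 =-12350520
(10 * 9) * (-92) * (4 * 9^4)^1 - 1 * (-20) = -217300300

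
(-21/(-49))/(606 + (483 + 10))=3/7693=0.00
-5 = -5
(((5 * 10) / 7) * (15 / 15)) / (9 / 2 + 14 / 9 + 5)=900 / 1393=0.65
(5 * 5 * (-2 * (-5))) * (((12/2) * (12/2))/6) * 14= 21000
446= 446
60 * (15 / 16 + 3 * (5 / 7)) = 5175 / 28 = 184.82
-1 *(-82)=82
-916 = -916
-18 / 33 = -6 / 11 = -0.55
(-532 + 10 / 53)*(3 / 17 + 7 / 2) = -103625 / 53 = -1955.19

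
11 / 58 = 0.19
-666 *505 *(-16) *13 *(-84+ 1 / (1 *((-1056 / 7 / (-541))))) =-61880291655 / 11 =-5625481059.55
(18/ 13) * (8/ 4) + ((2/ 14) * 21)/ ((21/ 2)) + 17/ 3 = 2381/ 273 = 8.72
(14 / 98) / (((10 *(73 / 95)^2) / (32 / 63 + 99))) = 11315545 / 4700178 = 2.41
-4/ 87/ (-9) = 4/ 783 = 0.01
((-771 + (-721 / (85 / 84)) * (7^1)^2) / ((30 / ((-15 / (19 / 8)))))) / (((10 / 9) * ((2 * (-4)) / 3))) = -2535.47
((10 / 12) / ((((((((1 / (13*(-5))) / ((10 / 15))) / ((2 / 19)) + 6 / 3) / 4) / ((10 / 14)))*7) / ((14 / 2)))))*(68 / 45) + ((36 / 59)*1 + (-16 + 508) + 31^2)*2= 15020156882 / 5162913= 2909.24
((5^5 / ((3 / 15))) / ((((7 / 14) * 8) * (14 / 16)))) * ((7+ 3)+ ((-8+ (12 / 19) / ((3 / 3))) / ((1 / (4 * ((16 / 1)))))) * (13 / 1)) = -3634062500 / 133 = -27323778.20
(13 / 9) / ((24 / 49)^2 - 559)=-31213 / 12074247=-0.00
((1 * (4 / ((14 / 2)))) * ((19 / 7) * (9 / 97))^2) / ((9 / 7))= 12996 / 461041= 0.03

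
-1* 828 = -828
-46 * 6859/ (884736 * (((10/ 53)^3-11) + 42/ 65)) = 0.03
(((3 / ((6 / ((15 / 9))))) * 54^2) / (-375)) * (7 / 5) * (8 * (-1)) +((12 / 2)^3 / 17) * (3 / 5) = 170424 / 2125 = 80.20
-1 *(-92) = 92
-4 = -4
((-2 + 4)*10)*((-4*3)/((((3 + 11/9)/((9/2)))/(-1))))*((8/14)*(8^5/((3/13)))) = 20754709.17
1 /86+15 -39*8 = -25541 /86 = -296.99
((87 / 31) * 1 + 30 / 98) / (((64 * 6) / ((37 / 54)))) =7289 / 1312416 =0.01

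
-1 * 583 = -583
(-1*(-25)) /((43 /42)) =1050 /43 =24.42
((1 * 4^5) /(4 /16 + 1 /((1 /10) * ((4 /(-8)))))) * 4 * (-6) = 98304 /79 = 1244.35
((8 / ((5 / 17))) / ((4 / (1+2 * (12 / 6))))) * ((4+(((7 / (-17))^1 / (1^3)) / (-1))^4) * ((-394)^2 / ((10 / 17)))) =10446917092 / 289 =36148502.05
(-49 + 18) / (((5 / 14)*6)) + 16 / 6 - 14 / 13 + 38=25.12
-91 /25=-3.64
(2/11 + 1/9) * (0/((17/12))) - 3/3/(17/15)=-15/17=-0.88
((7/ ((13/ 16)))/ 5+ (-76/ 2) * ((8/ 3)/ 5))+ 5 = -2641/ 195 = -13.54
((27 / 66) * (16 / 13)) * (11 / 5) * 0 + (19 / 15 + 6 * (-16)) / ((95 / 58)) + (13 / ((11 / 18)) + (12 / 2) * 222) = 20305952 / 15675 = 1295.44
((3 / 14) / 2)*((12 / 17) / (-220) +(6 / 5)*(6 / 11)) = 261 / 3740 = 0.07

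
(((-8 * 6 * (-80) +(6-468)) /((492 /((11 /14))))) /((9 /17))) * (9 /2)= 105281 /2296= 45.85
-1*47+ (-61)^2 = 3674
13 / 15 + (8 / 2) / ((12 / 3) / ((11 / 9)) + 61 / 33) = 4177 / 2535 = 1.65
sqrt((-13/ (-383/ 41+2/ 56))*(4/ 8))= 0.84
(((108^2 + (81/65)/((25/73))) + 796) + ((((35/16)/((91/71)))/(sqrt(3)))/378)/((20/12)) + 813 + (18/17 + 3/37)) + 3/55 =71 * sqrt(3)/78624 + 149287658072/11243375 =13277.83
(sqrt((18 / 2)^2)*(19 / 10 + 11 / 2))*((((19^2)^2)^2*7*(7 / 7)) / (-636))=-13196228482857 / 1060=-12449272153.64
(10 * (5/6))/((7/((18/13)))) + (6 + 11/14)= 8.43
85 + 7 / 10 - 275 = -189.30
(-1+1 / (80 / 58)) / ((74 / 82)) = -451 / 1480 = -0.30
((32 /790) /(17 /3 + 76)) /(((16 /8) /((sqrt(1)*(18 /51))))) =0.00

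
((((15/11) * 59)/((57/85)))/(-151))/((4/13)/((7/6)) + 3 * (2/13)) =-2281825/2082894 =-1.10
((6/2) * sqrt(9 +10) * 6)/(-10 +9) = -18 * sqrt(19) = -78.46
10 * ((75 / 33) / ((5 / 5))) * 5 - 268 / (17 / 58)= -149734 / 187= -800.72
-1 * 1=-1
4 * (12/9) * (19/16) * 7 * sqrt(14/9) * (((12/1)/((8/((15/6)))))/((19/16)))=174.61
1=1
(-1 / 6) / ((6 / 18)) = -1 / 2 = -0.50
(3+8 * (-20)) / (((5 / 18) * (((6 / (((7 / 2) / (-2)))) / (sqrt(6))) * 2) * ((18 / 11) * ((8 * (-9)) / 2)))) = -12089 * sqrt(6) / 8640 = -3.43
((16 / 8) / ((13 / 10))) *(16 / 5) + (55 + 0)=779 / 13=59.92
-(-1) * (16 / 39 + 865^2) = 29180791 / 39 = 748225.41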